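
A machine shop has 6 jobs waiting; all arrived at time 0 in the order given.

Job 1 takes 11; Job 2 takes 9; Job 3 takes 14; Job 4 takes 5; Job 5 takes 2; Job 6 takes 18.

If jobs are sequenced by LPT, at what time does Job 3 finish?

LPT (decreasing processing time): Job 6 Job 3 Job 1 Job 2 Job 4 Job 5.
Job 6: 0→18
Job 3: 18→32

32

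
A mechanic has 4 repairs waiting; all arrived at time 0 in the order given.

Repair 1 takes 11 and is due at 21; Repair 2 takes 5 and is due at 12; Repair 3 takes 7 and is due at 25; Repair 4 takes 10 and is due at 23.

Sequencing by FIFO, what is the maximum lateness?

FIFO (arrival order): Repair 1 Repair 2 Repair 3 Repair 4.
Repair 1: 0→11, due 21, lateness -10
Repair 2: 11→16, due 12, lateness 4
Repair 3: 16→23, due 25, lateness -2
Repair 4: 23→33, due 23, lateness 10
Maximum = 10.

10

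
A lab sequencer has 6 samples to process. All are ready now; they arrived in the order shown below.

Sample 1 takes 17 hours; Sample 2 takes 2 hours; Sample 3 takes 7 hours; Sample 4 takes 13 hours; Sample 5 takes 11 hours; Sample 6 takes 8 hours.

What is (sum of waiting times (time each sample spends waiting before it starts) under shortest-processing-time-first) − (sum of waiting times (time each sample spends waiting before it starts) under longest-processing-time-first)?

-96

SPT (increasing processing time): Sample 2 Sample 3 Sample 6 Sample 5 Sample 4 Sample 1.
Sample 2: waits 0, runs 0→2
Sample 3: waits 2, runs 2→9
Sample 6: waits 9, runs 9→17
Sample 5: waits 17, runs 17→28
Sample 4: waits 28, runs 28→41
Sample 1: waits 41, runs 41→58
Sum = 0+2+9+17+28+41 = 97.
LPT (decreasing processing time): Sample 1 Sample 4 Sample 5 Sample 6 Sample 3 Sample 2.
Sample 1: waits 0, runs 0→17
Sample 4: waits 17, runs 17→30
Sample 5: waits 30, runs 30→41
Sample 6: waits 41, runs 41→49
Sample 3: waits 49, runs 49→56
Sample 2: waits 56, runs 56→58
Sum = 0+17+30+41+49+56 = 193.
Difference = 97 − 193 = -96.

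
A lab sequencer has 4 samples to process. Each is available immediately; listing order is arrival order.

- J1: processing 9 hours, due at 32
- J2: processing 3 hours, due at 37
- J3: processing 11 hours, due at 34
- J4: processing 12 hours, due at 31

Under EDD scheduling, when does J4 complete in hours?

12

EDD (increasing due date): J4 J1 J3 J2.
J4: 0→12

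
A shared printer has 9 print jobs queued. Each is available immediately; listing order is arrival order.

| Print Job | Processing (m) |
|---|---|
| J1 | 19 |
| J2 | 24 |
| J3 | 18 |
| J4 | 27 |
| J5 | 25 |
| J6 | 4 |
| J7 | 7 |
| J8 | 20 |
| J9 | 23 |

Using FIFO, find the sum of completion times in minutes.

876

FIFO (arrival order): J1 J2 J3 J4 J5 J6 J7 J8 J9.
J1: 0→19
J2: 19→43
J3: 43→61
J4: 61→88
J5: 88→113
J6: 113→117
J7: 117→124
J8: 124→144
J9: 144→167
Sum = 19+43+61+88+113+117+124+144+167 = 876.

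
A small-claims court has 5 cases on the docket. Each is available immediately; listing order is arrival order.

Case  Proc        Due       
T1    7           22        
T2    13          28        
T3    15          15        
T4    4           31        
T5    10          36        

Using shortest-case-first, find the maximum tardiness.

34

SPT (increasing processing time): T4 T1 T5 T2 T3.
T4: 0→4, due 31, tardiness 0
T1: 4→11, due 22, tardiness 0
T5: 11→21, due 36, tardiness 0
T2: 21→34, due 28, tardiness 6
T3: 34→49, due 15, tardiness 34
Maximum = 34.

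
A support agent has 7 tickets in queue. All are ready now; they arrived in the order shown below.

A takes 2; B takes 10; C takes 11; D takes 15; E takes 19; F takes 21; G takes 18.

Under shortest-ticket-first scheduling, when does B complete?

12

SPT (increasing processing time): A B C D G E F.
A: 0→2
B: 2→12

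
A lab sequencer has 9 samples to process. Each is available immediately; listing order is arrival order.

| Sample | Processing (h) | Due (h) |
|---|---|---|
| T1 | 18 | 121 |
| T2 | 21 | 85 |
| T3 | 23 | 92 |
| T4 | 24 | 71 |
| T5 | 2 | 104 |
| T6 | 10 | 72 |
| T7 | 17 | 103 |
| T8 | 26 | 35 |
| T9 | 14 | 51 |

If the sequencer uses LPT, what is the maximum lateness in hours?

92

LPT (decreasing processing time): T8 T4 T3 T2 T1 T7 T9 T6 T5.
T8: 0→26, due 35, lateness -9
T4: 26→50, due 71, lateness -21
T3: 50→73, due 92, lateness -19
T2: 73→94, due 85, lateness 9
T1: 94→112, due 121, lateness -9
T7: 112→129, due 103, lateness 26
T9: 129→143, due 51, lateness 92
T6: 143→153, due 72, lateness 81
T5: 153→155, due 104, lateness 51
Maximum = 92.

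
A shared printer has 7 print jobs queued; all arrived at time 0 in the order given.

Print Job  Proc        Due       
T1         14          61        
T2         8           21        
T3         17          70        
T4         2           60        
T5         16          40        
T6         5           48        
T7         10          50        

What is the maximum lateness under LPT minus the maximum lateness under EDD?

42

LPT (decreasing processing time): T3 T5 T1 T7 T2 T6 T4.
T3: 0→17, due 70, lateness -53
T5: 17→33, due 40, lateness -7
T1: 33→47, due 61, lateness -14
T7: 47→57, due 50, lateness 7
T2: 57→65, due 21, lateness 44
T6: 65→70, due 48, lateness 22
T4: 70→72, due 60, lateness 12
Maximum = 44.
EDD (increasing due date): T2 T5 T6 T7 T4 T1 T3.
T2: 0→8, due 21, lateness -13
T5: 8→24, due 40, lateness -16
T6: 24→29, due 48, lateness -19
T7: 29→39, due 50, lateness -11
T4: 39→41, due 60, lateness -19
T1: 41→55, due 61, lateness -6
T3: 55→72, due 70, lateness 2
Maximum = 2.
Difference = 44 − 2 = 42.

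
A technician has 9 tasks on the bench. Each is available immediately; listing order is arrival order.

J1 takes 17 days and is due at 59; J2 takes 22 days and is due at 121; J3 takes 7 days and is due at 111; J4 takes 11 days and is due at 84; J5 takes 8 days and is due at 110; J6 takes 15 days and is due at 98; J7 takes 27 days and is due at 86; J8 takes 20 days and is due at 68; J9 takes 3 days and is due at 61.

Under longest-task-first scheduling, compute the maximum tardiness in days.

69

LPT (decreasing processing time): J7 J2 J8 J1 J6 J4 J5 J3 J9.
J7: 0→27, due 86, tardiness 0
J2: 27→49, due 121, tardiness 0
J8: 49→69, due 68, tardiness 1
J1: 69→86, due 59, tardiness 27
J6: 86→101, due 98, tardiness 3
J4: 101→112, due 84, tardiness 28
J5: 112→120, due 110, tardiness 10
J3: 120→127, due 111, tardiness 16
J9: 127→130, due 61, tardiness 69
Maximum = 69.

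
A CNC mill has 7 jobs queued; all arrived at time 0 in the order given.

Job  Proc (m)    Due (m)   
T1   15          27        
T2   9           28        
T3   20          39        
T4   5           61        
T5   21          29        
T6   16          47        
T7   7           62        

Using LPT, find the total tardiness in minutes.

168

LPT (decreasing processing time): T5 T3 T6 T1 T2 T7 T4.
T5: 0→21, due 29, tardiness 0
T3: 21→41, due 39, tardiness 2
T6: 41→57, due 47, tardiness 10
T1: 57→72, due 27, tardiness 45
T2: 72→81, due 28, tardiness 53
T7: 81→88, due 62, tardiness 26
T4: 88→93, due 61, tardiness 32
Sum = 0+2+10+45+53+26+32 = 168.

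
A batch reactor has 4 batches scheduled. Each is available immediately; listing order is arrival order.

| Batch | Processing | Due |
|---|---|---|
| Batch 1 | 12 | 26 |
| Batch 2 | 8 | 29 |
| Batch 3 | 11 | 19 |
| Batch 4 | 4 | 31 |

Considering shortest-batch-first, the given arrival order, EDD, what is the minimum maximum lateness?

4

SPT (increasing processing time): Batch 4 Batch 2 Batch 3 Batch 1.
Batch 4: 0→4, due 31, lateness -27
Batch 2: 4→12, due 29, lateness -17
Batch 3: 12→23, due 19, lateness 4
Batch 1: 23→35, due 26, lateness 9
Maximum = 9.
FIFO (arrival order): Batch 1 Batch 2 Batch 3 Batch 4.
Batch 1: 0→12, due 26, lateness -14
Batch 2: 12→20, due 29, lateness -9
Batch 3: 20→31, due 19, lateness 12
Batch 4: 31→35, due 31, lateness 4
Maximum = 12.
EDD (increasing due date): Batch 3 Batch 1 Batch 2 Batch 4.
Batch 3: 0→11, due 19, lateness -8
Batch 1: 11→23, due 26, lateness -3
Batch 2: 23→31, due 29, lateness 2
Batch 4: 31→35, due 31, lateness 4
Maximum = 4.
SPT 9, FIFO 12, EDD 4 → minimum 4.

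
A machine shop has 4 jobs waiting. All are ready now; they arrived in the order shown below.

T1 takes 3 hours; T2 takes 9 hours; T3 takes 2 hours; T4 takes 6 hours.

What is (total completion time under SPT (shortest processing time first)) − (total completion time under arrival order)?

-11

SPT (increasing processing time): T3 T1 T4 T2.
T3: 0→2
T1: 2→5
T4: 5→11
T2: 11→20
Sum = 2+5+11+20 = 38.
FIFO (arrival order): T1 T2 T3 T4.
T1: 0→3
T2: 3→12
T3: 12→14
T4: 14→20
Sum = 3+12+14+20 = 49.
Difference = 38 − 49 = -11.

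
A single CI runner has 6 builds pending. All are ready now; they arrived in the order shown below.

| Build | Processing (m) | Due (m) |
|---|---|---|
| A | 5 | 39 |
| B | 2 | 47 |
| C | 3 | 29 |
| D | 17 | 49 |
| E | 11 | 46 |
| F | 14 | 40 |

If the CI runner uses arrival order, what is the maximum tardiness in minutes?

FIFO (arrival order): A B C D E F.
A: 0→5, due 39, tardiness 0
B: 5→7, due 47, tardiness 0
C: 7→10, due 29, tardiness 0
D: 10→27, due 49, tardiness 0
E: 27→38, due 46, tardiness 0
F: 38→52, due 40, tardiness 12
Maximum = 12.

12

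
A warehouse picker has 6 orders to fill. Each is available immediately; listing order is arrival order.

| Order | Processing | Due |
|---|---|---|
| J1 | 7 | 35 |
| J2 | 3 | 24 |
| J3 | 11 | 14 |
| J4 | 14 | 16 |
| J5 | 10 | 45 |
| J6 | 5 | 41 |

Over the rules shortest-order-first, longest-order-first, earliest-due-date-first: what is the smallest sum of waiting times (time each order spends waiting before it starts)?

SPT (increasing processing time): J2 J6 J1 J5 J3 J4.
J2: waits 0, runs 0→3
J6: waits 3, runs 3→8
J1: waits 8, runs 8→15
J5: waits 15, runs 15→25
J3: waits 25, runs 25→36
J4: waits 36, runs 36→50
Sum = 0+3+8+15+25+36 = 87.
LPT (decreasing processing time): J4 J3 J5 J1 J6 J2.
J4: waits 0, runs 0→14
J3: waits 14, runs 14→25
J5: waits 25, runs 25→35
J1: waits 35, runs 35→42
J6: waits 42, runs 42→47
J2: waits 47, runs 47→50
Sum = 0+14+25+35+42+47 = 163.
EDD (increasing due date): J3 J4 J2 J1 J6 J5.
J3: waits 0, runs 0→11
J4: waits 11, runs 11→25
J2: waits 25, runs 25→28
J1: waits 28, runs 28→35
J6: waits 35, runs 35→40
J5: waits 40, runs 40→50
Sum = 0+11+25+28+35+40 = 139.
SPT 87, LPT 163, EDD 139 → minimum 87.

87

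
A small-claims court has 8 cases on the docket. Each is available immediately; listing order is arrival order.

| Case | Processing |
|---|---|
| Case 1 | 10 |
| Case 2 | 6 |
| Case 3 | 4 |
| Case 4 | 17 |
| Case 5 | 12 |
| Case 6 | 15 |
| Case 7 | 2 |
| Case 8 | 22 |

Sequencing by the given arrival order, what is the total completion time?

350

FIFO (arrival order): Case 1 Case 2 Case 3 Case 4 Case 5 Case 6 Case 7 Case 8.
Case 1: 0→10
Case 2: 10→16
Case 3: 16→20
Case 4: 20→37
Case 5: 37→49
Case 6: 49→64
Case 7: 64→66
Case 8: 66→88
Sum = 10+16+20+37+49+64+66+88 = 350.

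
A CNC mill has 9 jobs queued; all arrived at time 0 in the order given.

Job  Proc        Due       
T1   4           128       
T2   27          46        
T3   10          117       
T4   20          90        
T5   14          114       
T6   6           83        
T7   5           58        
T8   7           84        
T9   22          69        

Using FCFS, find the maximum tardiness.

FIFO (arrival order): T1 T2 T3 T4 T5 T6 T7 T8 T9.
T1: 0→4, due 128, tardiness 0
T2: 4→31, due 46, tardiness 0
T3: 31→41, due 117, tardiness 0
T4: 41→61, due 90, tardiness 0
T5: 61→75, due 114, tardiness 0
T6: 75→81, due 83, tardiness 0
T7: 81→86, due 58, tardiness 28
T8: 86→93, due 84, tardiness 9
T9: 93→115, due 69, tardiness 46
Maximum = 46.

46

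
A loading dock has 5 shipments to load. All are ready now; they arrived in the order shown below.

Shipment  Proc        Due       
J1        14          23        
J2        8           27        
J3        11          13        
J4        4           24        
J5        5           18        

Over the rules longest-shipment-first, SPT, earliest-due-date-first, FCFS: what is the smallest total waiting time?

LPT (decreasing processing time): J1 J3 J2 J5 J4.
J1: waits 0, runs 0→14
J3: waits 14, runs 14→25
J2: waits 25, runs 25→33
J5: waits 33, runs 33→38
J4: waits 38, runs 38→42
Sum = 0+14+25+33+38 = 110.
SPT (increasing processing time): J4 J5 J2 J3 J1.
J4: waits 0, runs 0→4
J5: waits 4, runs 4→9
J2: waits 9, runs 9→17
J3: waits 17, runs 17→28
J1: waits 28, runs 28→42
Sum = 0+4+9+17+28 = 58.
EDD (increasing due date): J3 J5 J1 J4 J2.
J3: waits 0, runs 0→11
J5: waits 11, runs 11→16
J1: waits 16, runs 16→30
J4: waits 30, runs 30→34
J2: waits 34, runs 34→42
Sum = 0+11+16+30+34 = 91.
FIFO (arrival order): J1 J2 J3 J4 J5.
J1: waits 0, runs 0→14
J2: waits 14, runs 14→22
J3: waits 22, runs 22→33
J4: waits 33, runs 33→37
J5: waits 37, runs 37→42
Sum = 0+14+22+33+37 = 106.
LPT 110, SPT 58, EDD 91, FIFO 106 → minimum 58.

58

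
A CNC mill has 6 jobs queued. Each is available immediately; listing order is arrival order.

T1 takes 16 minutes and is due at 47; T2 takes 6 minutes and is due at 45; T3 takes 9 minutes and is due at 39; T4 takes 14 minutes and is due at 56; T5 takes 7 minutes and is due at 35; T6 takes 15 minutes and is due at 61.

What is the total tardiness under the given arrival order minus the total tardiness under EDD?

17

FIFO (arrival order): T1 T2 T3 T4 T5 T6.
T1: 0→16, due 47, tardiness 0
T2: 16→22, due 45, tardiness 0
T3: 22→31, due 39, tardiness 0
T4: 31→45, due 56, tardiness 0
T5: 45→52, due 35, tardiness 17
T6: 52→67, due 61, tardiness 6
Sum = 0+0+0+0+17+6 = 23.
EDD (increasing due date): T5 T3 T2 T1 T4 T6.
T5: 0→7, due 35, tardiness 0
T3: 7→16, due 39, tardiness 0
T2: 16→22, due 45, tardiness 0
T1: 22→38, due 47, tardiness 0
T4: 38→52, due 56, tardiness 0
T6: 52→67, due 61, tardiness 6
Sum = 0+0+0+0+0+6 = 6.
Difference = 23 − 6 = 17.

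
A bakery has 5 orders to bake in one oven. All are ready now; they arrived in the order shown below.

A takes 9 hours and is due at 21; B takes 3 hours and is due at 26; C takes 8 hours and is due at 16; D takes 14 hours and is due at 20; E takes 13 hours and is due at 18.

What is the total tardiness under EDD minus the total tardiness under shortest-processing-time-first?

20

EDD (increasing due date): C E D A B.
C: 0→8, due 16, tardiness 0
E: 8→21, due 18, tardiness 3
D: 21→35, due 20, tardiness 15
A: 35→44, due 21, tardiness 23
B: 44→47, due 26, tardiness 21
Sum = 0+3+15+23+21 = 62.
SPT (increasing processing time): B C A E D.
B: 0→3, due 26, tardiness 0
C: 3→11, due 16, tardiness 0
A: 11→20, due 21, tardiness 0
E: 20→33, due 18, tardiness 15
D: 33→47, due 20, tardiness 27
Sum = 0+0+0+15+27 = 42.
Difference = 62 − 42 = 20.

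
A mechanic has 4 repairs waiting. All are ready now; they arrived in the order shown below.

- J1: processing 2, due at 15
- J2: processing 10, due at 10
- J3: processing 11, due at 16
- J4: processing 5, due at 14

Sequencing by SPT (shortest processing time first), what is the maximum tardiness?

SPT (increasing processing time): J1 J4 J2 J3.
J1: 0→2, due 15, tardiness 0
J4: 2→7, due 14, tardiness 0
J2: 7→17, due 10, tardiness 7
J3: 17→28, due 16, tardiness 12
Maximum = 12.

12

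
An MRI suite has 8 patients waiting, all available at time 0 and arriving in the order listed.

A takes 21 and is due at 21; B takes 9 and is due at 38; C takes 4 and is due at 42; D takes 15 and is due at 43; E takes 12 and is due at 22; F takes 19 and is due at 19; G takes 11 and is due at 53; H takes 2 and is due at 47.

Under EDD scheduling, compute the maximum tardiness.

40

EDD (increasing due date): F A E B C D H G.
F: 0→19, due 19, tardiness 0
A: 19→40, due 21, tardiness 19
E: 40→52, due 22, tardiness 30
B: 52→61, due 38, tardiness 23
C: 61→65, due 42, tardiness 23
D: 65→80, due 43, tardiness 37
H: 80→82, due 47, tardiness 35
G: 82→93, due 53, tardiness 40
Maximum = 40.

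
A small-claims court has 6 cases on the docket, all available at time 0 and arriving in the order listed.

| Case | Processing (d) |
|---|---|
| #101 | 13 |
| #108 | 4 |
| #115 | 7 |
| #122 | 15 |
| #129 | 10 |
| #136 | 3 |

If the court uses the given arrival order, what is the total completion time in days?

FIFO (arrival order): #101 #108 #115 #122 #129 #136.
#101: 0→13
#108: 13→17
#115: 17→24
#122: 24→39
#129: 39→49
#136: 49→52
Sum = 13+17+24+39+49+52 = 194.

194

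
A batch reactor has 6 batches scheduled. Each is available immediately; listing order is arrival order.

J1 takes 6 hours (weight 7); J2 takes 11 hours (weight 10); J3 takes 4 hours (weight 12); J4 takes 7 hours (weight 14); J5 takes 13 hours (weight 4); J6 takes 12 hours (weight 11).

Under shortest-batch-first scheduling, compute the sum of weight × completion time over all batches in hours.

SPT (increasing processing time): J3 J1 J4 J2 J6 J5.
J3: finishes 4, weight 12, w·C = 48
J1: finishes 10, weight 7, w·C = 70
J4: finishes 17, weight 14, w·C = 238
J2: finishes 28, weight 10, w·C = 280
J6: finishes 40, weight 11, w·C = 440
J5: finishes 53, weight 4, w·C = 212
Sum = 48+70+238+280+440+212 = 1288.

1288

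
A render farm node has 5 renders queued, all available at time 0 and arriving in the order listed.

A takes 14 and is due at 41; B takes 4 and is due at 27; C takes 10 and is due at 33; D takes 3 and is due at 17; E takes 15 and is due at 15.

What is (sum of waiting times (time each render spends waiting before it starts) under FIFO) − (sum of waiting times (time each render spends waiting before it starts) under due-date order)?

4

FIFO (arrival order): A B C D E.
A: waits 0, runs 0→14
B: waits 14, runs 14→18
C: waits 18, runs 18→28
D: waits 28, runs 28→31
E: waits 31, runs 31→46
Sum = 0+14+18+28+31 = 91.
EDD (increasing due date): E D B C A.
E: waits 0, runs 0→15
D: waits 15, runs 15→18
B: waits 18, runs 18→22
C: waits 22, runs 22→32
A: waits 32, runs 32→46
Sum = 0+15+18+22+32 = 87.
Difference = 91 − 87 = 4.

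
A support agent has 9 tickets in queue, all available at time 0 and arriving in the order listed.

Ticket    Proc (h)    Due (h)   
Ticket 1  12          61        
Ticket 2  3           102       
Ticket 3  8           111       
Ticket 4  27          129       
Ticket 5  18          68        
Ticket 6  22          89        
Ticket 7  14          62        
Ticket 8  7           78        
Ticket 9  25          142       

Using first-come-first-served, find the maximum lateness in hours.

42

FIFO (arrival order): Ticket 1 Ticket 2 Ticket 3 Ticket 4 Ticket 5 Ticket 6 Ticket 7 Ticket 8 Ticket 9.
Ticket 1: 0→12, due 61, lateness -49
Ticket 2: 12→15, due 102, lateness -87
Ticket 3: 15→23, due 111, lateness -88
Ticket 4: 23→50, due 129, lateness -79
Ticket 5: 50→68, due 68, lateness 0
Ticket 6: 68→90, due 89, lateness 1
Ticket 7: 90→104, due 62, lateness 42
Ticket 8: 104→111, due 78, lateness 33
Ticket 9: 111→136, due 142, lateness -6
Maximum = 42.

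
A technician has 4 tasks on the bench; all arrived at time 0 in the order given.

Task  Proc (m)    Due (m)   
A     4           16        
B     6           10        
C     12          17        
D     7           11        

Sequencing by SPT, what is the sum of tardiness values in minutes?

SPT (increasing processing time): A B D C.
A: 0→4, due 16, tardiness 0
B: 4→10, due 10, tardiness 0
D: 10→17, due 11, tardiness 6
C: 17→29, due 17, tardiness 12
Sum = 0+0+6+12 = 18.

18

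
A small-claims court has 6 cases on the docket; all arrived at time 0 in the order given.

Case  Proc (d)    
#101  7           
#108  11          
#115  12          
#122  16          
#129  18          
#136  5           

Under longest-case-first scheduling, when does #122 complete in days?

LPT (decreasing processing time): #129 #122 #115 #108 #101 #136.
#129: 0→18
#122: 18→34

34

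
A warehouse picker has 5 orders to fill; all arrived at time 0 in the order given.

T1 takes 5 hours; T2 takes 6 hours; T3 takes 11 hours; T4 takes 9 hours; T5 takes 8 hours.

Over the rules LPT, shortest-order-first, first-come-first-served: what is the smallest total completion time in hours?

LPT (decreasing processing time): T3 T4 T5 T2 T1.
T3: 0→11
T4: 11→20
T5: 20→28
T2: 28→34
T1: 34→39
Sum = 11+20+28+34+39 = 132.
SPT (increasing processing time): T1 T2 T5 T4 T3.
T1: 0→5
T2: 5→11
T5: 11→19
T4: 19→28
T3: 28→39
Sum = 5+11+19+28+39 = 102.
FIFO (arrival order): T1 T2 T3 T4 T5.
T1: 0→5
T2: 5→11
T3: 11→22
T4: 22→31
T5: 31→39
Sum = 5+11+22+31+39 = 108.
LPT 132, SPT 102, FIFO 108 → minimum 102.

102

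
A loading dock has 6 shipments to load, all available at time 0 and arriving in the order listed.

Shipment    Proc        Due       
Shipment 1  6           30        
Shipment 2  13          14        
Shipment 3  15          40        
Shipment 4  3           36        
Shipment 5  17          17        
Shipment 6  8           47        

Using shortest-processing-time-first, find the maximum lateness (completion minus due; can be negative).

45

SPT (increasing processing time): Shipment 4 Shipment 1 Shipment 6 Shipment 2 Shipment 3 Shipment 5.
Shipment 4: 0→3, due 36, lateness -33
Shipment 1: 3→9, due 30, lateness -21
Shipment 6: 9→17, due 47, lateness -30
Shipment 2: 17→30, due 14, lateness 16
Shipment 3: 30→45, due 40, lateness 5
Shipment 5: 45→62, due 17, lateness 45
Maximum = 45.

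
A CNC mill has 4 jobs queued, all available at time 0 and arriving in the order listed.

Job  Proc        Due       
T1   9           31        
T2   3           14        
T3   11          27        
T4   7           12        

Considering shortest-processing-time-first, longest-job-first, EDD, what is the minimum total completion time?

62

SPT (increasing processing time): T2 T4 T1 T3.
T2: 0→3
T4: 3→10
T1: 10→19
T3: 19→30
Sum = 3+10+19+30 = 62.
LPT (decreasing processing time): T3 T1 T4 T2.
T3: 0→11
T1: 11→20
T4: 20→27
T2: 27→30
Sum = 11+20+27+30 = 88.
EDD (increasing due date): T4 T2 T3 T1.
T4: 0→7
T2: 7→10
T3: 10→21
T1: 21→30
Sum = 7+10+21+30 = 68.
SPT 62, LPT 88, EDD 68 → minimum 62.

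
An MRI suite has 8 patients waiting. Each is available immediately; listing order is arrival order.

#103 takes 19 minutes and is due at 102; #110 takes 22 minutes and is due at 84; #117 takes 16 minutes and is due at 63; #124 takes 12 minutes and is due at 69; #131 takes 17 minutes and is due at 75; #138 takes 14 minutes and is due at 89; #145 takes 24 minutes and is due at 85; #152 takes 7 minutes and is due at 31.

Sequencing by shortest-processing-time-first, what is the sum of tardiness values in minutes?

SPT (increasing processing time): #152 #124 #138 #117 #131 #103 #110 #145.
#152: 0→7, due 31, tardiness 0
#124: 7→19, due 69, tardiness 0
#138: 19→33, due 89, tardiness 0
#117: 33→49, due 63, tardiness 0
#131: 49→66, due 75, tardiness 0
#103: 66→85, due 102, tardiness 0
#110: 85→107, due 84, tardiness 23
#145: 107→131, due 85, tardiness 46
Sum = 0+0+0+0+0+0+23+46 = 69.

69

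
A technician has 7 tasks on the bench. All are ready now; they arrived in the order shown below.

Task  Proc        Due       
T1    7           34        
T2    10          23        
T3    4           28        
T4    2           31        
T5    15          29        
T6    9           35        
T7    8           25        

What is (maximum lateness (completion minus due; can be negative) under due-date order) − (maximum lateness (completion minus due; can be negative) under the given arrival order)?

-10

EDD (increasing due date): T2 T7 T3 T5 T4 T1 T6.
T2: 0→10, due 23, lateness -13
T7: 10→18, due 25, lateness -7
T3: 18→22, due 28, lateness -6
T5: 22→37, due 29, lateness 8
T4: 37→39, due 31, lateness 8
T1: 39→46, due 34, lateness 12
T6: 46→55, due 35, lateness 20
Maximum = 20.
FIFO (arrival order): T1 T2 T3 T4 T5 T6 T7.
T1: 0→7, due 34, lateness -27
T2: 7→17, due 23, lateness -6
T3: 17→21, due 28, lateness -7
T4: 21→23, due 31, lateness -8
T5: 23→38, due 29, lateness 9
T6: 38→47, due 35, lateness 12
T7: 47→55, due 25, lateness 30
Maximum = 30.
Difference = 20 − 30 = -10.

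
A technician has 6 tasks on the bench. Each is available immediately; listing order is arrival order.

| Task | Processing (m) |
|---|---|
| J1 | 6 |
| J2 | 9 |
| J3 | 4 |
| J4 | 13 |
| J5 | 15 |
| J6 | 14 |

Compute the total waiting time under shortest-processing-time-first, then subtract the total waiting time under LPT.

-83

SPT (increasing processing time): J3 J1 J2 J4 J6 J5.
J3: waits 0, runs 0→4
J1: waits 4, runs 4→10
J2: waits 10, runs 10→19
J4: waits 19, runs 19→32
J6: waits 32, runs 32→46
J5: waits 46, runs 46→61
Sum = 0+4+10+19+32+46 = 111.
LPT (decreasing processing time): J5 J6 J4 J2 J1 J3.
J5: waits 0, runs 0→15
J6: waits 15, runs 15→29
J4: waits 29, runs 29→42
J2: waits 42, runs 42→51
J1: waits 51, runs 51→57
J3: waits 57, runs 57→61
Sum = 0+15+29+42+51+57 = 194.
Difference = 111 − 194 = -83.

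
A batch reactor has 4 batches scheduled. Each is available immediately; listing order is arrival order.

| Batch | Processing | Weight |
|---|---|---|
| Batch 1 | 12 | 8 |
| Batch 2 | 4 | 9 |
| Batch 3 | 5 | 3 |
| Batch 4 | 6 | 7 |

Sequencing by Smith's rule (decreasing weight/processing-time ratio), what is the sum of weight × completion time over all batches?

363

WSPT (decreasing weight/processing-time ratio): Batch 2 Batch 4 Batch 1 Batch 3.
Batch 2: finishes 4, weight 9, w·C = 36
Batch 4: finishes 10, weight 7, w·C = 70
Batch 1: finishes 22, weight 8, w·C = 176
Batch 3: finishes 27, weight 3, w·C = 81
Sum = 36+70+176+81 = 363.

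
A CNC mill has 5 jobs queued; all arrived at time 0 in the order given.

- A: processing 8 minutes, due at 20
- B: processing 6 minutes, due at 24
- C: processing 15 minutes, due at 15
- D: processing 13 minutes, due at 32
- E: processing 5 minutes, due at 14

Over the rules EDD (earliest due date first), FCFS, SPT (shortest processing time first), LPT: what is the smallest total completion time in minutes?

EDD (increasing due date): E C A B D.
E: 0→5
C: 5→20
A: 20→28
B: 28→34
D: 34→47
Sum = 5+20+28+34+47 = 134.
FIFO (arrival order): A B C D E.
A: 0→8
B: 8→14
C: 14→29
D: 29→42
E: 42→47
Sum = 8+14+29+42+47 = 140.
SPT (increasing processing time): E B A D C.
E: 0→5
B: 5→11
A: 11→19
D: 19→32
C: 32→47
Sum = 5+11+19+32+47 = 114.
LPT (decreasing processing time): C D A B E.
C: 0→15
D: 15→28
A: 28→36
B: 36→42
E: 42→47
Sum = 15+28+36+42+47 = 168.
EDD 134, FIFO 140, SPT 114, LPT 168 → minimum 114.

114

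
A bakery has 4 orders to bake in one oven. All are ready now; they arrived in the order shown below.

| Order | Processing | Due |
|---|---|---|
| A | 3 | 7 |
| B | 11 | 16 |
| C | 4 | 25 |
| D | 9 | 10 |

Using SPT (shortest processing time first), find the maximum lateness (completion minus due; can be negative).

11

SPT (increasing processing time): A C D B.
A: 0→3, due 7, lateness -4
C: 3→7, due 25, lateness -18
D: 7→16, due 10, lateness 6
B: 16→27, due 16, lateness 11
Maximum = 11.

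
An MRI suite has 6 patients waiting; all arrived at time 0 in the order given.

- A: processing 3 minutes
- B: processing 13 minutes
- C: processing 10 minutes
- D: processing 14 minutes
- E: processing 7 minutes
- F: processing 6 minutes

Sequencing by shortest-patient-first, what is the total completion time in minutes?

146

SPT (increasing processing time): A F E C B D.
A: 0→3
F: 3→9
E: 9→16
C: 16→26
B: 26→39
D: 39→53
Sum = 3+9+16+26+39+53 = 146.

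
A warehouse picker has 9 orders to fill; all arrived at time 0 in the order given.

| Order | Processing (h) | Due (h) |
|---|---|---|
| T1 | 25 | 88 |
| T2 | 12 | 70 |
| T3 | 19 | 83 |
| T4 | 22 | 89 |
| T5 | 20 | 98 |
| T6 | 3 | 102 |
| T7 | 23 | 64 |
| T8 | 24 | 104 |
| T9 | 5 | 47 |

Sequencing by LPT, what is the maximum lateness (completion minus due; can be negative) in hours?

LPT (decreasing processing time): T1 T8 T7 T4 T5 T3 T2 T9 T6.
T1: 0→25, due 88, lateness -63
T8: 25→49, due 104, lateness -55
T7: 49→72, due 64, lateness 8
T4: 72→94, due 89, lateness 5
T5: 94→114, due 98, lateness 16
T3: 114→133, due 83, lateness 50
T2: 133→145, due 70, lateness 75
T9: 145→150, due 47, lateness 103
T6: 150→153, due 102, lateness 51
Maximum = 103.

103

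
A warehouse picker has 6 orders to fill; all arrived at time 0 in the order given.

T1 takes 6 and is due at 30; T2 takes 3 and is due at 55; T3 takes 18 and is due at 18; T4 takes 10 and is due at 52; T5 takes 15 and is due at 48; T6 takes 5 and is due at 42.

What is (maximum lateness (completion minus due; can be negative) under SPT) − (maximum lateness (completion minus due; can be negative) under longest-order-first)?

20

SPT (increasing processing time): T2 T6 T1 T4 T5 T3.
T2: 0→3, due 55, lateness -52
T6: 3→8, due 42, lateness -34
T1: 8→14, due 30, lateness -16
T4: 14→24, due 52, lateness -28
T5: 24→39, due 48, lateness -9
T3: 39→57, due 18, lateness 39
Maximum = 39.
LPT (decreasing processing time): T3 T5 T4 T1 T6 T2.
T3: 0→18, due 18, lateness 0
T5: 18→33, due 48, lateness -15
T4: 33→43, due 52, lateness -9
T1: 43→49, due 30, lateness 19
T6: 49→54, due 42, lateness 12
T2: 54→57, due 55, lateness 2
Maximum = 19.
Difference = 39 − 19 = 20.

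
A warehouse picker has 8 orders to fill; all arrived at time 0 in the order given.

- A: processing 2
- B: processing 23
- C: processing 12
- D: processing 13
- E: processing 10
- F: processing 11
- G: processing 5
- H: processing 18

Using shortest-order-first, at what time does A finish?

SPT (increasing processing time): A G E F C D H B.
A: 0→2

2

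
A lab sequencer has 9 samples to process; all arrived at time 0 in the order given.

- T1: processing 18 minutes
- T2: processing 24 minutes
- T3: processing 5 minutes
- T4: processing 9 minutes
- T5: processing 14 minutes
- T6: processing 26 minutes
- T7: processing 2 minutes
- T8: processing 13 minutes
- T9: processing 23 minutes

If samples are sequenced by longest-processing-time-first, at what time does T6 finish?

LPT (decreasing processing time): T6 T2 T9 T1 T5 T8 T4 T3 T7.
T6: 0→26

26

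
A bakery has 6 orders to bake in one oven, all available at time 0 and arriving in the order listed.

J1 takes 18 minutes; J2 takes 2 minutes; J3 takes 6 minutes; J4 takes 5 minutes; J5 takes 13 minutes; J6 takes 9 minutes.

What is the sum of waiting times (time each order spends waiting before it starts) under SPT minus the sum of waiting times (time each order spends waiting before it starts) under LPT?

SPT (increasing processing time): J2 J4 J3 J6 J5 J1.
J2: waits 0, runs 0→2
J4: waits 2, runs 2→7
J3: waits 7, runs 7→13
J6: waits 13, runs 13→22
J5: waits 22, runs 22→35
J1: waits 35, runs 35→53
Sum = 0+2+7+13+22+35 = 79.
LPT (decreasing processing time): J1 J5 J6 J3 J4 J2.
J1: waits 0, runs 0→18
J5: waits 18, runs 18→31
J6: waits 31, runs 31→40
J3: waits 40, runs 40→46
J4: waits 46, runs 46→51
J2: waits 51, runs 51→53
Sum = 0+18+31+40+46+51 = 186.
Difference = 79 − 186 = -107.

-107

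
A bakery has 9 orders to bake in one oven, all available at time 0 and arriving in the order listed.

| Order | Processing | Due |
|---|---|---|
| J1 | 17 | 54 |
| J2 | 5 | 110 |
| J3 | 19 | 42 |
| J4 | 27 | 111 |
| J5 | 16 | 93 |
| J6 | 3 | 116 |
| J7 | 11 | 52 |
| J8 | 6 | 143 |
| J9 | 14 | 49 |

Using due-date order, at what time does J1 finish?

61

EDD (increasing due date): J3 J9 J7 J1 J5 J2 J4 J6 J8.
J3: 0→19
J9: 19→33
J7: 33→44
J1: 44→61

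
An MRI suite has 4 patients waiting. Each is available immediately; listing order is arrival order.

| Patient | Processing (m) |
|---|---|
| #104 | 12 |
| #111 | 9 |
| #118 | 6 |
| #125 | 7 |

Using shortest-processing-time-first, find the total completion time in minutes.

SPT (increasing processing time): #118 #125 #111 #104.
#118: 0→6
#125: 6→13
#111: 13→22
#104: 22→34
Sum = 6+13+22+34 = 75.

75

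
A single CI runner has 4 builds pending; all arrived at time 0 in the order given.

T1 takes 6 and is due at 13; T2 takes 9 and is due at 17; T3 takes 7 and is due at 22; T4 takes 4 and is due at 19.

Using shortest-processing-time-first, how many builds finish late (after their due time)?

SPT (increasing processing time): T4 T1 T3 T2.
T4: 0→4, due 19, tardiness 0
T1: 4→10, due 13, tardiness 0
T3: 10→17, due 22, tardiness 0
T2: 17→26, due 17, tardiness 9
Late builds: 1.

1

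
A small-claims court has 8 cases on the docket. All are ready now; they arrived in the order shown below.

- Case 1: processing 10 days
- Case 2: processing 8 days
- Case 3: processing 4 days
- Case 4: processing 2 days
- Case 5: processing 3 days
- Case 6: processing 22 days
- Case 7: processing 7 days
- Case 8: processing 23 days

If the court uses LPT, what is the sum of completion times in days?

486

LPT (decreasing processing time): Case 8 Case 6 Case 1 Case 2 Case 7 Case 3 Case 5 Case 4.
Case 8: 0→23
Case 6: 23→45
Case 1: 45→55
Case 2: 55→63
Case 7: 63→70
Case 3: 70→74
Case 5: 74→77
Case 4: 77→79
Sum = 23+45+55+63+70+74+77+79 = 486.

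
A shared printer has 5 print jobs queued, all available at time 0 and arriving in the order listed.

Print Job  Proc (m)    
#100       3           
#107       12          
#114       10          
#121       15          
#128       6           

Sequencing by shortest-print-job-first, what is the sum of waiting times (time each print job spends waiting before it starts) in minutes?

62

SPT (increasing processing time): #100 #128 #114 #107 #121.
#100: waits 0, runs 0→3
#128: waits 3, runs 3→9
#114: waits 9, runs 9→19
#107: waits 19, runs 19→31
#121: waits 31, runs 31→46
Sum = 0+3+9+19+31 = 62.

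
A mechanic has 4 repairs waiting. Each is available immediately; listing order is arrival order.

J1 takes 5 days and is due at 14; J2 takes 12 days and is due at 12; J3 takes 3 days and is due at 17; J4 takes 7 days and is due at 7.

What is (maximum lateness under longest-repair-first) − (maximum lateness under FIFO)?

-8

LPT (decreasing processing time): J2 J4 J1 J3.
J2: 0→12, due 12, lateness 0
J4: 12→19, due 7, lateness 12
J1: 19→24, due 14, lateness 10
J3: 24→27, due 17, lateness 10
Maximum = 12.
FIFO (arrival order): J1 J2 J3 J4.
J1: 0→5, due 14, lateness -9
J2: 5→17, due 12, lateness 5
J3: 17→20, due 17, lateness 3
J4: 20→27, due 7, lateness 20
Maximum = 20.
Difference = 12 − 20 = -8.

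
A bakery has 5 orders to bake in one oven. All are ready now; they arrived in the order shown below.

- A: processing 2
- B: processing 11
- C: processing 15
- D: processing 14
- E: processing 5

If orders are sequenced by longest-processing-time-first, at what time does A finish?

LPT (decreasing processing time): C D B E A.
C: 0→15
D: 15→29
B: 29→40
E: 40→45
A: 45→47

47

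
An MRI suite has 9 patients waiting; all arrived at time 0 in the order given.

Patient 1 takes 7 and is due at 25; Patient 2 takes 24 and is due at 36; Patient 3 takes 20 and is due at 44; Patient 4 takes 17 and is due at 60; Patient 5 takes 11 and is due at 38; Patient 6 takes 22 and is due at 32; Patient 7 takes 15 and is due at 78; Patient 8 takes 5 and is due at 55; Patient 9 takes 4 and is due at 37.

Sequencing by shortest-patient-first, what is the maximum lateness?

89

SPT (increasing processing time): Patient 9 Patient 8 Patient 1 Patient 5 Patient 7 Patient 4 Patient 3 Patient 6 Patient 2.
Patient 9: 0→4, due 37, lateness -33
Patient 8: 4→9, due 55, lateness -46
Patient 1: 9→16, due 25, lateness -9
Patient 5: 16→27, due 38, lateness -11
Patient 7: 27→42, due 78, lateness -36
Patient 4: 42→59, due 60, lateness -1
Patient 3: 59→79, due 44, lateness 35
Patient 6: 79→101, due 32, lateness 69
Patient 2: 101→125, due 36, lateness 89
Maximum = 89.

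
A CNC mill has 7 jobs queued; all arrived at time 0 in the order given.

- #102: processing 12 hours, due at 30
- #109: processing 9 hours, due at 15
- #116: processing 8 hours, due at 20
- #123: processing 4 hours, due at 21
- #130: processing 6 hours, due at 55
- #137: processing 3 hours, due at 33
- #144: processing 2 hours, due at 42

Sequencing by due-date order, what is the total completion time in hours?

EDD (increasing due date): #109 #116 #123 #102 #137 #144 #130.
#109: 0→9
#116: 9→17
#123: 17→21
#102: 21→33
#137: 33→36
#144: 36→38
#130: 38→44
Sum = 9+17+21+33+36+38+44 = 198.

198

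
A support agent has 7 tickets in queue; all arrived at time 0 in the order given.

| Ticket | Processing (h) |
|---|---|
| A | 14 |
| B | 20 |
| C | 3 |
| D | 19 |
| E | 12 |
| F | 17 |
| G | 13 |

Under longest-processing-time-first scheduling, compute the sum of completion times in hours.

LPT (decreasing processing time): B D F A G E C.
B: 0→20
D: 20→39
F: 39→56
A: 56→70
G: 70→83
E: 83→95
C: 95→98
Sum = 20+39+56+70+83+95+98 = 461.

461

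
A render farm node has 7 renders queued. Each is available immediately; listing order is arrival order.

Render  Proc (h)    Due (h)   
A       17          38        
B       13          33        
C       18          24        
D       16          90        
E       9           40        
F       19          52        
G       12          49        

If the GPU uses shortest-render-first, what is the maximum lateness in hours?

61

SPT (increasing processing time): E G B D A C F.
E: 0→9, due 40, lateness -31
G: 9→21, due 49, lateness -28
B: 21→34, due 33, lateness 1
D: 34→50, due 90, lateness -40
A: 50→67, due 38, lateness 29
C: 67→85, due 24, lateness 61
F: 85→104, due 52, lateness 52
Maximum = 61.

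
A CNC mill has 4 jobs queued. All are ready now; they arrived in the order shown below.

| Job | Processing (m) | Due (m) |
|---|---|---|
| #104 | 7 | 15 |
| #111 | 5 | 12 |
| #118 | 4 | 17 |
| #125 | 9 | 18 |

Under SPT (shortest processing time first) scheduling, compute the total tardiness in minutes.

SPT (increasing processing time): #118 #111 #104 #125.
#118: 0→4, due 17, tardiness 0
#111: 4→9, due 12, tardiness 0
#104: 9→16, due 15, tardiness 1
#125: 16→25, due 18, tardiness 7
Sum = 0+0+1+7 = 8.

8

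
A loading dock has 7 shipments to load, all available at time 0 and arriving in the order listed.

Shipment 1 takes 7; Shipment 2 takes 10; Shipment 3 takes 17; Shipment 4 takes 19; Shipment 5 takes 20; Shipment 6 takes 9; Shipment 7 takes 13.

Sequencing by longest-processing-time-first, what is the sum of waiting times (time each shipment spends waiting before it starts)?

351

LPT (decreasing processing time): Shipment 5 Shipment 4 Shipment 3 Shipment 7 Shipment 2 Shipment 6 Shipment 1.
Shipment 5: waits 0, runs 0→20
Shipment 4: waits 20, runs 20→39
Shipment 3: waits 39, runs 39→56
Shipment 7: waits 56, runs 56→69
Shipment 2: waits 69, runs 69→79
Shipment 6: waits 79, runs 79→88
Shipment 1: waits 88, runs 88→95
Sum = 0+20+39+56+69+79+88 = 351.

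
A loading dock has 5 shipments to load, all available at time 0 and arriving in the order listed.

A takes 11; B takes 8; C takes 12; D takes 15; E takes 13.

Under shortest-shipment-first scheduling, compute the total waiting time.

SPT (increasing processing time): B A C E D.
B: waits 0, runs 0→8
A: waits 8, runs 8→19
C: waits 19, runs 19→31
E: waits 31, runs 31→44
D: waits 44, runs 44→59
Sum = 0+8+19+31+44 = 102.

102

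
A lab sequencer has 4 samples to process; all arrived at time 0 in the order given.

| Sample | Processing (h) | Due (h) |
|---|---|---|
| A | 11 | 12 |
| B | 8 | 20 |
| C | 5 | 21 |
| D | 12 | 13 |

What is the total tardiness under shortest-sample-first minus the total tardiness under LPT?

SPT (increasing processing time): C B A D.
C: 0→5, due 21, tardiness 0
B: 5→13, due 20, tardiness 0
A: 13→24, due 12, tardiness 12
D: 24→36, due 13, tardiness 23
Sum = 0+0+12+23 = 35.
LPT (decreasing processing time): D A B C.
D: 0→12, due 13, tardiness 0
A: 12→23, due 12, tardiness 11
B: 23→31, due 20, tardiness 11
C: 31→36, due 21, tardiness 15
Sum = 0+11+11+15 = 37.
Difference = 35 − 37 = -2.

-2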